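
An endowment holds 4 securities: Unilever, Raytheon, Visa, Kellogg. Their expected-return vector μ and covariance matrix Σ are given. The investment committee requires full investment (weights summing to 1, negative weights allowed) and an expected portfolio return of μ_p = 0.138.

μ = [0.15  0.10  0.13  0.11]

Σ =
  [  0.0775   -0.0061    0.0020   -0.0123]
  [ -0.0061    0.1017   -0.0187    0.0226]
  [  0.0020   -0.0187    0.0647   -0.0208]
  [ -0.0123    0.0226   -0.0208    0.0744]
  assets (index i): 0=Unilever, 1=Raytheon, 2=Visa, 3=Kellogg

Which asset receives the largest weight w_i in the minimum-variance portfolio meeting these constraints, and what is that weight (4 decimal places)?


Unilever (0.5217)

g=Σ⁻¹μ = [2.3226  1.1556  3.0297  2.3585]
h=Σ⁻¹𝟙 = [16.2498  10.9357  24.4265  19.6344]
a=μᵀg=1.117229  b=𝟙ᵀg=8.866258  c=𝟙ᵀh=71.246314  D=ac−b²=0.987893
λ₁=(c·0.138−b)/D = (71.246314·0.138−8.866258)/0.987893 = 0.977569
λ₂=(a−b·0.138)/D = (1.117229−8.866258·0.138)/0.987893 = -0.107618
w* = 0.977569·g + -0.107618·h:
  w_0 = 0.977569·2.3226 + -0.107618·16.2498 = 0.5217  (Unilever)
  w_1 = 0.977569·1.1556 + -0.107618·10.9357 = -0.0472  (Raytheon)
  w_2 = 0.977569·3.0297 + -0.107618·24.4265 = 0.3330  (Visa)
  w_3 = 0.977569·2.3585 + -0.107618·19.6344 = 0.1925  (Kellogg)
Σw_i=1.0000  μᵀw=0.1380
σ²=wᵀΣw=λ₁·μ_p+λ₂ = 0.977569·0.138 + -0.107618 = 0.027287 ≈ 0.0273


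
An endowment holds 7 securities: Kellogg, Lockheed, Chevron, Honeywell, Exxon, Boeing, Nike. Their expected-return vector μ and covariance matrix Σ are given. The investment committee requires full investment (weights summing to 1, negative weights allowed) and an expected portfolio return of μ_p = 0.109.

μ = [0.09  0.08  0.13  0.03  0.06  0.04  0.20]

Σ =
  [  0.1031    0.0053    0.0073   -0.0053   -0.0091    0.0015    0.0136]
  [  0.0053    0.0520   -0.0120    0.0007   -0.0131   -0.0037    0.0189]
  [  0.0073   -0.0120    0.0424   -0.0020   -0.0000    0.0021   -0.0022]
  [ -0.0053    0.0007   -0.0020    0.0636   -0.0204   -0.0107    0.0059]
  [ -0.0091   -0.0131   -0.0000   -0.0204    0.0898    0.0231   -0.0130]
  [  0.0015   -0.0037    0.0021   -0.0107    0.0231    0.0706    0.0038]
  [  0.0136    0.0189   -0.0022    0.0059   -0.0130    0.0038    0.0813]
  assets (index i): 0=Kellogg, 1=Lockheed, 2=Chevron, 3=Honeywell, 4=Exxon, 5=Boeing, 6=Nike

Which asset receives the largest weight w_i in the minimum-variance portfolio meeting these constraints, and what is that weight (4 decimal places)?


Chevron (0.3258)

p=Σ⁻¹μ = [0.3963  1.9122  3.6921  0.8845  1.4901  0.0756  2.2196]
q=Σ⁻¹𝟙 = [8.0627  28.9400  31.2873  24.7743  19.6747  11.5800  5.8771]
a=μᵀp=1.231518  b=𝟙ᵀp=10.670530  c=𝟙ᵀq=130.196065  D=ac−b²=46.478631
λ₁=(c·0.109−b)/D = (130.196065·0.109−10.670530)/46.478631 = 0.075752
λ₂=(a−b·0.109)/D = (1.231518−10.670530·0.109)/46.478631 = 0.001472
w* = 0.075752·p + 0.001472·q:
  w_0 = 0.075752·0.3963 + 0.001472·8.0627 = 0.0419  (Kellogg)
  w_1 = 0.075752·1.9122 + 0.001472·28.9400 = 0.1875  (Lockheed)
  w_2 = 0.075752·3.6921 + 0.001472·31.2873 = 0.3258  (Chevron)
  w_3 = 0.075752·0.8845 + 0.001472·24.7743 = 0.1035  (Honeywell)
  w_4 = 0.075752·1.4901 + 0.001472·19.6747 = 0.1418  (Exxon)
  w_5 = 0.075752·0.0756 + 0.001472·11.5800 = 0.0228  (Boeing)
  w_6 = 0.075752·2.2196 + 0.001472·5.8771 = 0.1768  (Nike)
Σw_i=1.0000  μᵀw=0.1090
σ²=wᵀΣw=λ₁·μ_p+λ₂ = 0.075752·0.109 + 0.001472 = 0.009729 ≈ 0.0097


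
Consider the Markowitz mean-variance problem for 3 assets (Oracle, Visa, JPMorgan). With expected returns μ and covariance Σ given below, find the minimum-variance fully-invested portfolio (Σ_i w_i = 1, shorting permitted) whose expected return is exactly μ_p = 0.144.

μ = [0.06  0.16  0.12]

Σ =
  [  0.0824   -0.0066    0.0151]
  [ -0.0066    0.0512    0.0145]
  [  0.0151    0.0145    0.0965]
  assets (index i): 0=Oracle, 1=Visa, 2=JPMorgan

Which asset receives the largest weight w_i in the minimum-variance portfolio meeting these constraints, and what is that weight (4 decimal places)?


Visa (0.7543)

g=Σ⁻¹μ = [0.8531  3.0504  0.6517]
h=Σ⁻¹𝟙 = [12.7148  19.6345  5.4229]
a=μᵀg=0.617451  b=𝟙ᵀg=4.555153  c=𝟙ᵀh=37.772196  D=ac−b²=2.573057
λ₁=(c·0.144−b)/D = (37.772196·0.144−4.555153)/2.573057 = 0.343577
λ₂=(a−b·0.144)/D = (0.617451−4.555153·0.144)/2.573057 = -0.014959
w* = 0.343577·g + -0.014959·h:
  w_0 = 0.343577·0.8531 + -0.014959·12.7148 = 0.1029  (Oracle)
  w_1 = 0.343577·3.0504 + -0.014959·19.6345 = 0.7543  (Visa)
  w_2 = 0.343577·0.6517 + -0.014959·5.4229 = 0.1428  (JPMorgan)
Σw_i=1.0000  μᵀw=0.1440
σ²=wᵀΣw=λ₁·μ_p+λ₂ = 0.343577·0.144 + -0.014959 = 0.034516 ≈ 0.0345


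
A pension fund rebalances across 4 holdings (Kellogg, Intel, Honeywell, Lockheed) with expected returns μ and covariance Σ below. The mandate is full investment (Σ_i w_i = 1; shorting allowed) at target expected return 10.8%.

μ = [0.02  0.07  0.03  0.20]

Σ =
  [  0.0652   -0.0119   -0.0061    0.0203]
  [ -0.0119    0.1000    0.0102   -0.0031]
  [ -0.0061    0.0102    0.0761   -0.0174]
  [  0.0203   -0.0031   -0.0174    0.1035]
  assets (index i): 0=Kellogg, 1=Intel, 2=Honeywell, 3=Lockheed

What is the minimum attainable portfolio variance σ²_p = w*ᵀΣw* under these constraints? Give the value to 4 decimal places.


0.0261

g=Σ⁻¹μ = [-0.1569  0.6678  0.7754  2.1135]
h=Σ⁻¹𝟙 = [15.7551  10.6234  15.1368  9.4346]
a=μᵀg=0.489565  b=𝟙ᵀg=3.399769  c=𝟙ᵀh=50.949859  D=ac−b²=13.384855
λ₁=(c·0.108−b)/D = (50.949859·0.108−3.399769)/13.384855 = 0.157104
λ₂=(a−b·0.108)/D = (0.489565−3.399769·0.108)/13.384855 = 0.009144
w* = 0.157104·g + 0.009144·h:
  w_0 = 0.157104·-0.1569 + 0.009144·15.7551 = 0.1194  (Kellogg)
  w_1 = 0.157104·0.6678 + 0.009144·10.6234 = 0.2020  (Intel)
  w_2 = 0.157104·0.7754 + 0.009144·15.1368 = 0.2602  (Honeywell)
  w_3 = 0.157104·2.1135 + 0.009144·9.4346 = 0.4183  (Lockheed)
Σw_i=1.0000  μᵀw=0.1080
σ²=wᵀΣw=λ₁·μ_p+λ₂ = 0.157104·0.108 + 0.009144 = 0.026111 ≈ 0.0261


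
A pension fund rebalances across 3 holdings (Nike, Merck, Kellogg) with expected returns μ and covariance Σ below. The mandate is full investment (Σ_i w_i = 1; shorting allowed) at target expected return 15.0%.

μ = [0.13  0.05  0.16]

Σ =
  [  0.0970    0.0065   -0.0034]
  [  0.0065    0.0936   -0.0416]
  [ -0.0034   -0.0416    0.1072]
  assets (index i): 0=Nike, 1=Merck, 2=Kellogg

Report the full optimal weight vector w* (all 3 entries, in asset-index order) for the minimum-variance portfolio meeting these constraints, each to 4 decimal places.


0.4303  -0.0264  0.5962

p=Σ⁻¹μ = [1.3214  1.3587  2.0617]
q=Σ⁻¹𝟙 = [9.7247  17.2700  16.3386]
a=μᵀp=0.569598  b=𝟙ᵀp=4.741888  c=𝟙ᵀq=43.333327  D=ac−b²=2.197059
λ₁=(c·0.150−b)/D = (43.333327·0.150−4.741888)/2.197059 = 0.800211
λ₂=(a−b·0.150)/D = (0.569598−4.741888·0.150)/2.197059 = -0.064489
w* = 0.800211·p + -0.064489·q:
  w_0 = 0.800211·1.3214 + -0.064489·9.7247 = 0.4303  (Nike)
  w_1 = 0.800211·1.3587 + -0.064489·17.2700 = -0.0264  (Merck)
  w_2 = 0.800211·2.0617 + -0.064489·16.3386 = 0.5962  (Kellogg)
Σw_i=1.0000  μᵀw=0.1500
σ²=wᵀΣw=λ₁·μ_p+λ₂ = 0.800211·0.150 + -0.064489 = 0.055543 ≈ 0.0555


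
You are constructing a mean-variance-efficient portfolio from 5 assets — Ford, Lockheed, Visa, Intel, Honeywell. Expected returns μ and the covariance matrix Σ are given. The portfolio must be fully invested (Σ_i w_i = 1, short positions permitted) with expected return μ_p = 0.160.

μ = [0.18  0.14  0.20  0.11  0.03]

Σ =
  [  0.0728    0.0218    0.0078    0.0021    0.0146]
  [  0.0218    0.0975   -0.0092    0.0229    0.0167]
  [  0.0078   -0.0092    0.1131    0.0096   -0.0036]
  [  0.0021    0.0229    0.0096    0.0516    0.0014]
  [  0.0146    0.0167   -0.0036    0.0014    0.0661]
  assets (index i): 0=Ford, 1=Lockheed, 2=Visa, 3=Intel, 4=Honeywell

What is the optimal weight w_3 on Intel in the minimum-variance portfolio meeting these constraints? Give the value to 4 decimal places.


0.2569

p=Σ⁻¹μ = [2.0472  0.8247  1.5711  1.3942  -0.1507]
q=Σ⁻¹𝟙 = [9.0605  3.0743  7.5117  15.9122  12.4227]
a=μᵀp=0.947032  b=𝟙ᵀp=5.686648  c=𝟙ᵀq=47.981360  D=ac−b²=13.101899
λ₁=(c·0.160−b)/D = (47.981360·0.160−5.686648)/13.101899 = 0.151915
λ₂=(a−b·0.160)/D = (0.947032−5.686648·0.160)/13.101899 = 0.002837
w* = 0.151915·p + 0.002837·q:
  w_0 = 0.151915·2.0472 + 0.002837·9.0605 = 0.3367  (Ford)
  w_1 = 0.151915·0.8247 + 0.002837·3.0743 = 0.1340  (Lockheed)
  w_2 = 0.151915·1.5711 + 0.002837·7.5117 = 0.2600  (Visa)
  w_3 = 0.151915·1.3942 + 0.002837·15.9122 = 0.2569  (Intel)
  w_4 = 0.151915·-0.1507 + 0.002837·12.4227 = 0.0124  (Honeywell)
Σw_i=1.0000  μᵀw=0.1600
σ²=wᵀΣw=λ₁·μ_p+λ₂ = 0.151915·0.160 + 0.002837 = 0.027143 ≈ 0.0271


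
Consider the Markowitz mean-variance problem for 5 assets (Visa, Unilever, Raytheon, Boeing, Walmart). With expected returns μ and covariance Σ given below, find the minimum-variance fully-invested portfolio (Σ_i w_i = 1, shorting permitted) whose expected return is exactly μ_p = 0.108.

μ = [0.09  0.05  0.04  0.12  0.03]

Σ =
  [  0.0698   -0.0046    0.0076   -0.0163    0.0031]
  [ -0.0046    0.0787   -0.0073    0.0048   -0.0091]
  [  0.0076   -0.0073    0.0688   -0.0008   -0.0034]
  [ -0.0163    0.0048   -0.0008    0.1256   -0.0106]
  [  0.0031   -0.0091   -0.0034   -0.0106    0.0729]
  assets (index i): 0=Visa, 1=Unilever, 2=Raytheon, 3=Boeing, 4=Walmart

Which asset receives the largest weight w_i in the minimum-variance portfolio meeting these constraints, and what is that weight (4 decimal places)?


Visa (0.5776)

p=Σ⁻¹μ = [1.5293  0.7768  0.5403  1.1817  0.6405]
q=Σ⁻¹𝟙 = [15.4894  16.4028  15.5520  10.9142  17.4186]
a=μᵀp=0.359103  b=𝟙ᵀp=4.668529  c=𝟙ᵀq=75.777000  D=ac−b²=5.416582
λ₁=(c·0.108−b)/D = (75.777000·0.108−4.668529)/5.416582 = 0.649005
λ₂=(a−b·0.108)/D = (0.359103−4.668529·0.108)/5.416582 = -0.026788
w* = 0.649005·p + -0.026788·q:
  w_0 = 0.649005·1.5293 + -0.026788·15.4894 = 0.5776  (Visa)
  w_1 = 0.649005·0.7768 + -0.026788·16.4028 = 0.0648  (Unilever)
  w_2 = 0.649005·0.5403 + -0.026788·15.5520 = -0.0660  (Raytheon)
  w_3 = 0.649005·1.1817 + -0.026788·10.9142 = 0.4746  (Boeing)
  w_4 = 0.649005·0.6405 + -0.026788·17.4186 = -0.0509  (Walmart)
Σw_i=1.0000  μᵀw=0.1080
σ²=wᵀΣw=λ₁·μ_p+λ₂ = 0.649005·0.108 + -0.026788 = 0.043305 ≈ 0.0433


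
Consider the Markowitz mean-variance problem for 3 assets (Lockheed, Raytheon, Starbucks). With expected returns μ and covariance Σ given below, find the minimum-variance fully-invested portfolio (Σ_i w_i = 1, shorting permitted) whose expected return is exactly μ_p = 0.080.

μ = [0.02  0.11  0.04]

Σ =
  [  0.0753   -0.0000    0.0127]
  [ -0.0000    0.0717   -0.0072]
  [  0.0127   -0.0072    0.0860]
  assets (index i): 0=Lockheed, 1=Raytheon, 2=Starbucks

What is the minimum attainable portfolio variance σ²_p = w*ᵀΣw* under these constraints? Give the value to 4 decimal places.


0.0323

u=Σ⁻¹μ = [0.1689  1.5918  0.5734]
v=Σ⁻¹𝟙 = [11.3899  15.0725  11.2078]
a=μᵀu=0.201408  b=𝟙ᵀu=2.334082  c=𝟙ᵀv=37.670179  D=ac−b²=2.139149
λ₁=(c·0.080−b)/D = (37.670179·0.080−2.334082)/2.139149 = 0.317665
λ₂=(a−b·0.080)/D = (0.201408−2.334082·0.080)/2.139149 = 0.006863
w* = 0.317665·u + 0.006863·v:
  w_0 = 0.317665·0.1689 + 0.006863·11.3899 = 0.1318  (Lockheed)
  w_1 = 0.317665·1.5918 + 0.006863·15.0725 = 0.6091  (Raytheon)
  w_2 = 0.317665·0.5734 + 0.006863·11.2078 = 0.2591  (Starbucks)
Σw_i=1.0000  μᵀw=0.0800
σ²=wᵀΣw=λ₁·μ_p+λ₂ = 0.317665·0.080 + 0.006863 = 0.032277 ≈ 0.0323


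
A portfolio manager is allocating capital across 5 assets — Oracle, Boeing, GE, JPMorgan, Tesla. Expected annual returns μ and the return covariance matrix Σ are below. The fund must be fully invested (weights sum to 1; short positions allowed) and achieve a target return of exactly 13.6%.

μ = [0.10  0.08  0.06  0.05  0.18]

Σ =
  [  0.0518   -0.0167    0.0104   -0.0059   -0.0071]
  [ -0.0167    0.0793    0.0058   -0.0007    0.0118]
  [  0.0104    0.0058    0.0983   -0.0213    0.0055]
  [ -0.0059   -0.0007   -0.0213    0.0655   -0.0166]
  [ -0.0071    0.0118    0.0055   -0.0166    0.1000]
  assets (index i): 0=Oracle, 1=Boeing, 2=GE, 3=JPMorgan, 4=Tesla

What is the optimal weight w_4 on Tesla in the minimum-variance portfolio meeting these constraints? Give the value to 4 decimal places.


0.4858

g=Σ⁻¹μ = [2.7149  1.2459  0.5043  1.7182  2.1032]
h=Σ⁻¹𝟙 = [26.8297  15.6515  11.0430  24.8843  13.5815]
a=μᵀg=0.865913  b=𝟙ᵀg=8.286546  c=𝟙ᵀh=91.989949  D=ac−b²=10.988457
λ₁=(c·0.136−b)/D = (91.989949·0.136−8.286546)/10.988457 = 0.384411
λ₂=(a−b·0.136)/D = (0.865913−8.286546·0.136)/10.988457 = -0.023757
w* = 0.384411·g + -0.023757·h:
  w_0 = 0.384411·2.7149 + -0.023757·26.8297 = 0.4062  (Oracle)
  w_1 = 0.384411·1.2459 + -0.023757·15.6515 = 0.1071  (Boeing)
  w_2 = 0.384411·0.5043 + -0.023757·11.0430 = -0.0685  (GE)
  w_3 = 0.384411·1.7182 + -0.023757·24.8843 = 0.0693  (JPMorgan)
  w_4 = 0.384411·2.1032 + -0.023757·13.5815 = 0.4858  (Tesla)
Σw_i=1.0000  μᵀw=0.1360
σ²=wᵀΣw=λ₁·μ_p+λ₂ = 0.384411·0.136 + -0.023757 = 0.028523 ≈ 0.0285


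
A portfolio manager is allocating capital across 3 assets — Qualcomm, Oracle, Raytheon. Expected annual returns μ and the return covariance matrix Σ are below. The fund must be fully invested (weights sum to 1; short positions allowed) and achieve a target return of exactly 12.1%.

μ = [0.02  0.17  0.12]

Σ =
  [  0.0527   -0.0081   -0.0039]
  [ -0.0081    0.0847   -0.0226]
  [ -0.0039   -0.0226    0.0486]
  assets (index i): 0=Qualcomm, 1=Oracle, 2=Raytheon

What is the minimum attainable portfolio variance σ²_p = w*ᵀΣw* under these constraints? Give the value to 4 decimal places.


u=Σ⁻¹μ = [1.1712  3.2000  4.0512]
v=Σ⁻¹𝟙 = [24.9892  23.0859  33.3168]
a=μᵀu=1.053575  b=𝟙ᵀu=8.422403  c=𝟙ᵀv=81.391922  D=ac−b²=14.815591
λ₁=(c·0.121−b)/D = (81.391922·0.121−8.422403)/14.815591 = 0.096251
λ₂=(a−b·0.121)/D = (1.053575−8.422403·0.121)/14.815591 = 0.002326
w* = 0.096251·u + 0.002326·v:
  w_0 = 0.096251·1.1712 + 0.002326·24.9892 = 0.1709  (Qualcomm)
  w_1 = 0.096251·3.2000 + 0.002326·23.0859 = 0.3617  (Oracle)
  w_2 = 0.096251·4.0512 + 0.002326·33.3168 = 0.4674  (Raytheon)
Σw_i=1.0000  μᵀw=0.1210
σ²=wᵀΣw=λ₁·μ_p+λ₂ = 0.096251·0.121 + 0.002326 = 0.013973 ≈ 0.0140

0.0140


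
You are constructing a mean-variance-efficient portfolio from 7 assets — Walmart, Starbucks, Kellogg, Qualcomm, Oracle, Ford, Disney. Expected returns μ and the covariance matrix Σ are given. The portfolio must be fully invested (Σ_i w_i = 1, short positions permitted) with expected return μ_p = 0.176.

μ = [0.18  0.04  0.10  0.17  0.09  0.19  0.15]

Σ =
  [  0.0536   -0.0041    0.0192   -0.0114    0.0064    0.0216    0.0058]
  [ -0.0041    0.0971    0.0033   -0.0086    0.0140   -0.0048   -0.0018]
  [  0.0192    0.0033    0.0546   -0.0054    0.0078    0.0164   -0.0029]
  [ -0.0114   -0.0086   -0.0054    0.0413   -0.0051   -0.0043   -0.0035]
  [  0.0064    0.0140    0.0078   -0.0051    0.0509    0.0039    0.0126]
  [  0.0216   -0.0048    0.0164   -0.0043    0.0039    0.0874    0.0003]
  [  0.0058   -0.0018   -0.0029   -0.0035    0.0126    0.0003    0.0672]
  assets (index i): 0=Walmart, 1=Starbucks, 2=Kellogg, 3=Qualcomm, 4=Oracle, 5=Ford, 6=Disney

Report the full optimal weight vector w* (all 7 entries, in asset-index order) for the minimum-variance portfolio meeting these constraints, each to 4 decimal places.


u=Σ⁻¹μ = [3.5130  1.0389  0.6508  5.8304  0.8881  1.4806  2.1154]
v=Σ⁻¹𝟙 = [17.4541  12.7604  12.0368  36.6050  11.8039  6.7967  13.8987]
a=μᵀu=2.408702  b=𝟙ᵀu=15.517212  c=𝟙ᵀv=111.355529  D=ac−b²=27.438425
λ₁=(c·0.176−b)/D = (111.355529·0.176−15.517212)/27.438425 = 0.148746
λ₂=(a−b·0.176)/D = (2.408702−15.517212·0.176)/27.438425 = -0.011747
w* = 0.148746·u + -0.011747·v:
  w_0 = 0.148746·3.5130 + -0.011747·17.4541 = 0.3175  (Walmart)
  w_1 = 0.148746·1.0389 + -0.011747·12.7604 = 0.0046  (Starbucks)
  w_2 = 0.148746·0.6508 + -0.011747·12.0368 = -0.0446  (Kellogg)
  w_3 = 0.148746·5.8304 + -0.011747·36.6050 = 0.4372  (Qualcomm)
  w_4 = 0.148746·0.8881 + -0.011747·11.8039 = -0.0066  (Oracle)
  w_5 = 0.148746·1.4806 + -0.011747·6.7967 = 0.1404  (Ford)
  w_6 = 0.148746·2.1154 + -0.011747·13.8987 = 0.1514  (Disney)
Σw_i=1.0000  μᵀw=0.1760
σ²=wᵀΣw=λ₁·μ_p+λ₂ = 0.148746·0.176 + -0.011747 = 0.014432 ≈ 0.0144

0.3175  0.0046  -0.0446  0.4372  -0.0066  0.1404  0.1514


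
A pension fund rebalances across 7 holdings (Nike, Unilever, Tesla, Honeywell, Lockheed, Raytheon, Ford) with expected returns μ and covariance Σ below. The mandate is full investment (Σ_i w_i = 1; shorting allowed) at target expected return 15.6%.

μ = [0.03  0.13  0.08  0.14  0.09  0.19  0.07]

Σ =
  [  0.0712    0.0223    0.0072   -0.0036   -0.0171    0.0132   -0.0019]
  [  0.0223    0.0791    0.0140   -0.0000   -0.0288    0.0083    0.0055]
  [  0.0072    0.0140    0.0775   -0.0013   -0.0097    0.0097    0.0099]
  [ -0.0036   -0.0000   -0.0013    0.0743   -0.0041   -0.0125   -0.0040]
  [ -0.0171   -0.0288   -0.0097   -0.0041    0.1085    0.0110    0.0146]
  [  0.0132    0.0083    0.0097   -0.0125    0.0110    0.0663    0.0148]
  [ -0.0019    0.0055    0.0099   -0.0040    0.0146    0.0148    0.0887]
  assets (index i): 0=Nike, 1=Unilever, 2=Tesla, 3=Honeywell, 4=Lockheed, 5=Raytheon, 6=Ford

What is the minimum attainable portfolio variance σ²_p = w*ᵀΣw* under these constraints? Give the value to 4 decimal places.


x=Σ⁻¹μ = [-0.3291  1.7199  0.5562  2.4286  1.0732  2.9005  0.0623]
y=Σ⁻¹𝟙 = [12.2215  11.0347  9.7622  16.8975  13.7415  9.2460  6.7194]
a=μᵀx=1.250258  b=𝟙ᵀx=8.411609  c=𝟙ᵀy=79.622691  D=ac−b²=28.793762
λ₁=(c·0.156−b)/D = (79.622691·0.156−8.411609)/28.793762 = 0.139250
λ₂=(a−b·0.156)/D = (1.250258−8.411609·0.156)/28.793762 = -0.002152
w* = 0.139250·x + -0.002152·y:
  w_0 = 0.139250·-0.3291 + -0.002152·12.2215 = -0.0721  (Nike)
  w_1 = 0.139250·1.7199 + -0.002152·11.0347 = 0.2158  (Unilever)
  w_2 = 0.139250·0.5562 + -0.002152·9.7622 = 0.0564  (Tesla)
  w_3 = 0.139250·2.4286 + -0.002152·16.8975 = 0.3018  (Honeywell)
  w_4 = 0.139250·1.0732 + -0.002152·13.7415 = 0.1199  (Lockheed)
  w_5 = 0.139250·2.9005 + -0.002152·9.2460 = 0.3840  (Raytheon)
  w_6 = 0.139250·0.0623 + -0.002152·6.7194 = -0.0058  (Ford)
Σw_i=1.0000  μᵀw=0.1560
σ²=wᵀΣw=λ₁·μ_p+λ₂ = 0.139250·0.156 + -0.002152 = 0.019571 ≈ 0.0196

0.0196


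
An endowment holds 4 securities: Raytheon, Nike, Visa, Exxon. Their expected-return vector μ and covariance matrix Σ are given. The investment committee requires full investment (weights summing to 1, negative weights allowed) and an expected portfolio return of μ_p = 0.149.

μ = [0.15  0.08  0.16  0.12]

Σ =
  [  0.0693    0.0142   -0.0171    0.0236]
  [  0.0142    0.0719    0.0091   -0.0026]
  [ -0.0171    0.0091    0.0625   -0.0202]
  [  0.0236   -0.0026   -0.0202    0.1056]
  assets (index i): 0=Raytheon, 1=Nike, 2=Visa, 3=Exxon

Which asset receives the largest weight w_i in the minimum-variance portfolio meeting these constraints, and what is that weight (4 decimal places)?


Visa (0.4807)

u=Σ⁻¹μ = [2.5995  0.1826  3.6513  1.2584]
v=Σ⁻¹𝟙 = [14.4928  8.6273  22.1617  10.6824]
a=μᵀu=1.139758  b=𝟙ᵀu=7.691864  c=𝟙ᵀv=55.964232  D=ac−b²=4.620903
λ₁=(c·0.149−b)/D = (55.964232·0.149−7.691864)/4.620903 = 0.139974
λ₂=(a−b·0.149)/D = (1.139758−7.691864·0.149)/4.620903 = -0.001370
w* = 0.139974·u + -0.001370·v:
  w_0 = 0.139974·2.5995 + -0.001370·14.4928 = 0.3440  (Raytheon)
  w_1 = 0.139974·0.1826 + -0.001370·8.6273 = 0.0137  (Nike)
  w_2 = 0.139974·3.6513 + -0.001370·22.1617 = 0.4807  (Visa)
  w_3 = 0.139974·1.2584 + -0.001370·10.6824 = 0.1615  (Exxon)
Σw_i=1.0000  μᵀw=0.1490
σ²=wᵀΣw=λ₁·μ_p+λ₂ = 0.139974·0.149 + -0.001370 = 0.019486 ≈ 0.0195


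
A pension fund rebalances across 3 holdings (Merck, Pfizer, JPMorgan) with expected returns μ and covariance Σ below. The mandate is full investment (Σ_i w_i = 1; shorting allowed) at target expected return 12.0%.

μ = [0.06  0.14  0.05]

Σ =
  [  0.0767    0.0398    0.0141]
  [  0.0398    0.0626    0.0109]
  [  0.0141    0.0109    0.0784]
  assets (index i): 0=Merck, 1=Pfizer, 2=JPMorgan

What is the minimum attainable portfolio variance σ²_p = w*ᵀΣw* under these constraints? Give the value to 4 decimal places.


0.0452

u=Σ⁻¹μ = [-0.6193  2.5617  0.3930]
v=Σ⁻¹𝟙 = [5.6544  10.5920  10.2656]
a=μᵀu=0.341132  b=𝟙ᵀu=2.335424  c=𝟙ᵀv=26.511983  D=ac−b²=3.589893
λ₁=(c·0.120−b)/D = (26.511983·0.120−2.335424)/3.589893 = 0.235666
λ₂=(a−b·0.120)/D = (0.341132−2.335424·0.120)/3.589893 = 0.016959
w* = 0.235666·u + 0.016959·v:
  w_0 = 0.235666·-0.6193 + 0.016959·5.6544 = -0.0500  (Merck)
  w_1 = 0.235666·2.5617 + 0.016959·10.5920 = 0.7833  (Pfizer)
  w_2 = 0.235666·0.3930 + 0.016959·10.2656 = 0.2667  (JPMorgan)
Σw_i=1.0000  μᵀw=0.1200
σ²=wᵀΣw=λ₁·μ_p+λ₂ = 0.235666·0.120 + 0.016959 = 0.045239 ≈ 0.0452


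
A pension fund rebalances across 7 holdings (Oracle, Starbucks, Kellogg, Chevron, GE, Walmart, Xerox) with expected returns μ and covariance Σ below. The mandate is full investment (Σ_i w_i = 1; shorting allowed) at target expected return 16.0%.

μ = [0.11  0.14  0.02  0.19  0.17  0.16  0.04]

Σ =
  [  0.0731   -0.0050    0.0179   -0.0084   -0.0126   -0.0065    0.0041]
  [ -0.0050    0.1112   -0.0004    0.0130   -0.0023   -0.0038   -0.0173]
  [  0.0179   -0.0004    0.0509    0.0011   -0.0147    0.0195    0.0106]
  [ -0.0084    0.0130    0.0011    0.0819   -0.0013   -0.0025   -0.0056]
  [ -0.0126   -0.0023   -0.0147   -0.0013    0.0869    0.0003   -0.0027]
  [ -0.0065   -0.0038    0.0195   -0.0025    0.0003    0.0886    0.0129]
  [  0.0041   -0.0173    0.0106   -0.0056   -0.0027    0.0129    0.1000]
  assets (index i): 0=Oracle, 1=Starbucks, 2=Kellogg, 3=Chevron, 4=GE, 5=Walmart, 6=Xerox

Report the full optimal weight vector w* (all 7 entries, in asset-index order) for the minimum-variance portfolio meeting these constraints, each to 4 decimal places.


u=Σ⁻¹μ = [2.6672  1.2834  -0.9022  2.5421  2.2709  2.2431  0.5226]
v=Σ⁻¹𝟙 = [15.7798  10.3787  13.3143  13.2082  16.7936  8.8497  9.7887]
a=μᵀu=1.703875  b=𝟙ᵀu=10.627072  c=𝟙ᵀv=88.113156  D=ac−b²=37.199193
λ₁=(c·0.160−b)/D = (88.113156·0.160−10.627072)/37.199193 = 0.093309
λ₂=(a−b·0.160)/D = (1.703875−10.627072·0.160)/37.199193 = 0.000095
w* = 0.093309·u + 0.000095·v:
  w_0 = 0.093309·2.6672 + 0.000095·15.7798 = 0.2504  (Oracle)
  w_1 = 0.093309·1.2834 + 0.000095·10.3787 = 0.1207  (Starbucks)
  w_2 = 0.093309·-0.9022 + 0.000095·13.3143 = -0.0829  (Kellogg)
  w_3 = 0.093309·2.5421 + 0.000095·13.2082 = 0.2385  (Chevron)
  w_4 = 0.093309·2.2709 + 0.000095·16.7936 = 0.2135  (GE)
  w_5 = 0.093309·2.2431 + 0.000095·8.8497 = 0.2101  (Walmart)
  w_6 = 0.093309·0.5226 + 0.000095·9.7887 = 0.0497  (Xerox)
Σw_i=1.0000  μᵀw=0.1600
σ²=wᵀΣw=λ₁·μ_p+λ₂ = 0.093309·0.160 + 0.000095 = 0.015025 ≈ 0.0150

0.2504  0.1207  -0.0829  0.2385  0.2135  0.2101  0.0497


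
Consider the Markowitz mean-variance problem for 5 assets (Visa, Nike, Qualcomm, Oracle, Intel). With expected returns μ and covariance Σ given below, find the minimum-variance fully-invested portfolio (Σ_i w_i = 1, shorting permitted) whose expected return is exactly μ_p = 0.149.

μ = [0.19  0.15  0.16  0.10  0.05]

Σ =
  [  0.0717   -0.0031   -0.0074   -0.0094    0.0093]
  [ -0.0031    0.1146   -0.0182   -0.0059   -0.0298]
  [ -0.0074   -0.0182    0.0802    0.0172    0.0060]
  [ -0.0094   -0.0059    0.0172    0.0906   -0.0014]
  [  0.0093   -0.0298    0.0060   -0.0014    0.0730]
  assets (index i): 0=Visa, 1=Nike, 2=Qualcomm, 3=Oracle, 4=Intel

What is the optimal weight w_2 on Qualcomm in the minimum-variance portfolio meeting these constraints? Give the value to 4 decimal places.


0.2529

p=Σ⁻¹μ = [3.0101  2.0876  2.4367  1.1045  0.9746]
q=Σ⁻¹𝟙 = [15.3011  16.4936  13.8789  11.3356  17.5590]
a=μᵀp=1.434099  b=𝟙ᵀp=9.613384  c=𝟙ᵀq=74.568205  D=ac−b²=14.521031
λ₁=(c·0.149−b)/D = (74.568205·0.149−9.613384)/14.521031 = 0.103111
λ₂=(a−b·0.149)/D = (1.434099−9.613384·0.149)/14.521031 = 0.000117
w* = 0.103111·p + 0.000117·q:
  w_0 = 0.103111·3.0101 + 0.000117·15.3011 = 0.3122  (Visa)
  w_1 = 0.103111·2.0876 + 0.000117·16.4936 = 0.2172  (Nike)
  w_2 = 0.103111·2.4367 + 0.000117·13.8789 = 0.2529  (Qualcomm)
  w_3 = 0.103111·1.1045 + 0.000117·11.3356 = 0.1152  (Oracle)
  w_4 = 0.103111·0.9746 + 0.000117·17.5590 = 0.1025  (Intel)
Σw_i=1.0000  μᵀw=0.1490
σ²=wᵀΣw=λ₁·μ_p+λ₂ = 0.103111·0.149 + 0.000117 = 0.015481 ≈ 0.0155


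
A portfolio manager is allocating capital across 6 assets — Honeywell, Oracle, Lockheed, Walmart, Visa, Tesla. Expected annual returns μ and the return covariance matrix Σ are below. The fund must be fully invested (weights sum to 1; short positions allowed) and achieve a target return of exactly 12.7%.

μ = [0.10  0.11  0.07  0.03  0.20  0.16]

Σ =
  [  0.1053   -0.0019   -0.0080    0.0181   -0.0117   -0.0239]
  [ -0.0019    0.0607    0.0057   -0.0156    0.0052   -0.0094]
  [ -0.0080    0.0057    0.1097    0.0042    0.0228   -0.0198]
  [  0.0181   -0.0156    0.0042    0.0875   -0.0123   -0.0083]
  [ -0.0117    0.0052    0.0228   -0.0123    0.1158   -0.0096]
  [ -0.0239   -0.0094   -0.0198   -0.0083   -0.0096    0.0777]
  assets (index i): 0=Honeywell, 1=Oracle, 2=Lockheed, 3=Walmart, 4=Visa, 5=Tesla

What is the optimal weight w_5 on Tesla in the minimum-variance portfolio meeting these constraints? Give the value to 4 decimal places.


0.2929

p=Σ⁻¹μ = [1.9134  2.4081  0.8238  0.9562  2.0421  3.5035]
q=Σ⁻¹𝟙 = [15.1435  23.1327  10.8733  15.9015  10.8417  26.1355]
a=μᵀp=1.511564  b=𝟙ᵀp=11.647142  c=𝟙ᵀq=102.028195  D=ac−b²=18.566222
λ₁=(c·0.127−b)/D = (102.028195·0.127−11.647142)/18.566222 = 0.070582
λ₂=(a−b·0.127)/D = (1.511564−11.647142·0.127)/18.566222 = 0.001744
w* = 0.070582·p + 0.001744·q:
  w_0 = 0.070582·1.9134 + 0.001744·15.1435 = 0.1615  (Honeywell)
  w_1 = 0.070582·2.4081 + 0.001744·23.1327 = 0.2103  (Oracle)
  w_2 = 0.070582·0.8238 + 0.001744·10.8733 = 0.0771  (Lockheed)
  w_3 = 0.070582·0.9562 + 0.001744·15.9015 = 0.0952  (Walmart)
  w_4 = 0.070582·2.0421 + 0.001744·10.8417 = 0.1630  (Visa)
  w_5 = 0.070582·3.5035 + 0.001744·26.1355 = 0.2929  (Tesla)
Σw_i=1.0000  μᵀw=0.1270
σ²=wᵀΣw=λ₁·μ_p+λ₂ = 0.070582·0.127 + 0.001744 = 0.010708 ≈ 0.0107


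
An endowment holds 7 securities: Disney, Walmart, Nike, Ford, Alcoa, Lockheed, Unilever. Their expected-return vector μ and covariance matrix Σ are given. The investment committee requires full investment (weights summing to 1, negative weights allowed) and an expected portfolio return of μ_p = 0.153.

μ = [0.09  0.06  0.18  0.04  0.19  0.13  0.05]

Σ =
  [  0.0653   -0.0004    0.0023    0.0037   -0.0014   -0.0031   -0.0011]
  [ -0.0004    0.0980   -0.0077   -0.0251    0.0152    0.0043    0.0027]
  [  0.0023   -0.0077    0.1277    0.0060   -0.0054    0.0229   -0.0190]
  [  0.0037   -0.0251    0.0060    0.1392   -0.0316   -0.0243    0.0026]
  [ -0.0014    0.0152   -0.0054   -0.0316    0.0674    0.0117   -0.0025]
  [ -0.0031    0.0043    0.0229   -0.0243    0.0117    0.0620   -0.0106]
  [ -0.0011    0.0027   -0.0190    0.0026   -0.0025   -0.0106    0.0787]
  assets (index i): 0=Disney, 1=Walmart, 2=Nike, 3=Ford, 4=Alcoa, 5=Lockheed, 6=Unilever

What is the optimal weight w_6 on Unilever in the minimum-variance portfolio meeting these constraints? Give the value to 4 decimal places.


g=Σ⁻¹μ = [1.4335  0.4446  1.3602  1.2790  3.2004  1.7485  1.2634]
h=Σ⁻¹𝟙 = [15.8194  10.7231  7.3305  15.4531  17.9022  19.0454  16.9528]
a=μᵀg=1.350254  b=𝟙ᵀg=10.729704  c=𝟙ᵀh=103.226504  D=ac−b²=24.255476
λ₁=(c·0.153−b)/D = (103.226504·0.153−10.729704)/24.255476 = 0.208776
λ₂=(a−b·0.153)/D = (1.350254−10.729704·0.153)/24.255476 = -0.012013
w* = 0.208776·g + -0.012013·h:
  w_0 = 0.208776·1.4335 + -0.012013·15.8194 = 0.1092  (Disney)
  w_1 = 0.208776·0.4446 + -0.012013·10.7231 = -0.0360  (Walmart)
  w_2 = 0.208776·1.3602 + -0.012013·7.3305 = 0.1959  (Nike)
  w_3 = 0.208776·1.2790 + -0.012013·15.4531 = 0.0814  (Ford)
  w_4 = 0.208776·3.2004 + -0.012013·17.9022 = 0.4531  (Alcoa)
  w_5 = 0.208776·1.7485 + -0.012013·19.0454 = 0.1363  (Lockheed)
  w_6 = 0.208776·1.2634 + -0.012013·16.9528 = 0.0601  (Unilever)
Σw_i=1.0000  μᵀw=0.1530
σ²=wᵀΣw=λ₁·μ_p+λ₂ = 0.208776·0.153 + -0.012013 = 0.019929 ≈ 0.0199

0.0601


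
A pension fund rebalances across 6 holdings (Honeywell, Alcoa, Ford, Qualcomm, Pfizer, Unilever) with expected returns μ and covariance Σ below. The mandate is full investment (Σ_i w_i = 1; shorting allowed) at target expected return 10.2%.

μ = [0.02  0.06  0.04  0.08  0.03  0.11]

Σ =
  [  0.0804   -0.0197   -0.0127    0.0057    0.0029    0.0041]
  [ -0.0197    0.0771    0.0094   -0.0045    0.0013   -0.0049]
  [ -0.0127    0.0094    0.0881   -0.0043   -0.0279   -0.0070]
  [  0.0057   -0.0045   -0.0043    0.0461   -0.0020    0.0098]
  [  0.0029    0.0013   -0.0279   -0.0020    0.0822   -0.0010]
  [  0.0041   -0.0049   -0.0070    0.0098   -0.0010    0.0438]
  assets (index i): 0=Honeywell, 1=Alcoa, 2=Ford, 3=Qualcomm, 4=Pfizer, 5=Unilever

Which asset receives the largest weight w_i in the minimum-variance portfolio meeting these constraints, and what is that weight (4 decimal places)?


Unilever (0.6582)

g=Σ⁻¹μ = [0.3845  0.9919  0.8860  1.3800  0.6996  2.4352]
h=Σ⁻¹𝟙 = [16.6560  16.9373  20.7249  19.2407  19.0875  22.6097]
a=μᵀg=0.501908  b=𝟙ᵀg=6.777308  c=𝟙ᵀh=115.256241  D=ac−b²=11.916100
λ₁=(c·0.102−b)/D = (115.256241·0.102−6.777308)/11.916100 = 0.417824
λ₂=(a−b·0.102)/D = (0.501908−6.777308·0.102)/11.916100 = -0.015893
w* = 0.417824·g + -0.015893·h:
  w_0 = 0.417824·0.3845 + -0.015893·16.6560 = -0.1040  (Honeywell)
  w_1 = 0.417824·0.9919 + -0.015893·16.9373 = 0.1453  (Alcoa)
  w_2 = 0.417824·0.8860 + -0.015893·20.7249 = 0.0408  (Ford)
  w_3 = 0.417824·1.3800 + -0.015893·19.2407 = 0.2708  (Qualcomm)
  w_4 = 0.417824·0.6996 + -0.015893·19.0875 = -0.0110  (Pfizer)
  w_5 = 0.417824·2.4352 + -0.015893·22.6097 = 0.6582  (Unilever)
Σw_i=1.0000  μᵀw=0.1020
σ²=wᵀΣw=λ₁·μ_p+λ₂ = 0.417824·0.102 + -0.015893 = 0.026725 ≈ 0.0267


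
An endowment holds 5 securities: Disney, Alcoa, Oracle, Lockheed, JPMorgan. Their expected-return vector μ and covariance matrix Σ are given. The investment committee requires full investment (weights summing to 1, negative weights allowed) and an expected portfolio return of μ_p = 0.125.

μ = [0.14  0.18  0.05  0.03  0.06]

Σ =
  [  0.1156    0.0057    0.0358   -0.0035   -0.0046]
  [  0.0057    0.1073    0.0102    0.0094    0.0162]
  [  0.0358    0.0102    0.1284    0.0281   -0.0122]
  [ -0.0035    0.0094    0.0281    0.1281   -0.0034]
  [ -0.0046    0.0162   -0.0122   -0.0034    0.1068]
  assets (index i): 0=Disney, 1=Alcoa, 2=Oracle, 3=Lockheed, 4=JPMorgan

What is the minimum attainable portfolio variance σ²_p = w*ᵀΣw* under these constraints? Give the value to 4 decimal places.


0.0350

u=Σ⁻¹μ = [1.1749  1.5490  -0.0642  0.1767  0.3757]
v=Σ⁻¹𝟙 = [7.4880  6.4645  4.6011  6.7781  9.4466]
a=μᵀu=0.467941  b=𝟙ᵀu=3.212117  c=𝟙ᵀv=34.778223  D=ac−b²=5.956464
λ₁=(c·0.125−b)/D = (34.778223·0.125−3.212117)/5.956464 = 0.190576
λ₂=(a−b·0.125)/D = (0.467941−3.212117·0.125)/5.956464 = 0.011152
w* = 0.190576·u + 0.011152·v:
  w_0 = 0.190576·1.1749 + 0.011152·7.4880 = 0.3074  (Disney)
  w_1 = 0.190576·1.5490 + 0.011152·6.4645 = 0.3673  (Alcoa)
  w_2 = 0.190576·-0.0642 + 0.011152·4.6011 = 0.0391  (Oracle)
  w_3 = 0.190576·0.1767 + 0.011152·6.7781 = 0.1093  (Lockheed)
  w_4 = 0.190576·0.3757 + 0.011152·9.4466 = 0.1770  (JPMorgan)
Σw_i=1.0000  μᵀw=0.1250
σ²=wᵀΣw=λ₁·μ_p+λ₂ = 0.190576·0.125 + 0.011152 = 0.034974 ≈ 0.0350


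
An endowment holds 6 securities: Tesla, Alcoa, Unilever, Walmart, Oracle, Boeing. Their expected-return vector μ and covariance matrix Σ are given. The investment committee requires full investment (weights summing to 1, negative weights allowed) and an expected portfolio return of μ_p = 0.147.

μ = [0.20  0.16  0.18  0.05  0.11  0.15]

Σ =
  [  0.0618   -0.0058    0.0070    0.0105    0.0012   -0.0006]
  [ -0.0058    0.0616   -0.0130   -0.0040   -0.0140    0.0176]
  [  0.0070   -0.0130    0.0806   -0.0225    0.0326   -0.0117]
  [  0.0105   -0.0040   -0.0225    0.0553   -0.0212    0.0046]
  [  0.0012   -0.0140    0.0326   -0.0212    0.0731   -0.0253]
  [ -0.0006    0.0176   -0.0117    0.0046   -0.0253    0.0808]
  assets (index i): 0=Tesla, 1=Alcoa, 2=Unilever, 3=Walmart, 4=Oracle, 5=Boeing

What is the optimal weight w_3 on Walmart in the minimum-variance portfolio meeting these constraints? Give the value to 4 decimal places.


0.1389

u=Σ⁻¹μ = [2.8406  3.5087  2.5521  2.4092  2.4185  2.1029]
v=Σ⁻¹𝟙 = [10.6127  24.2314  16.4676  33.1262  25.8696  15.7758]
a=μᵀu=2.290827  b=𝟙ᵀu=15.832074  c=𝟙ᵀv=126.083323  D=ac−b²=38.180442
λ₁=(c·0.147−b)/D = (126.083323·0.147−15.832074)/38.180442 = 0.070774
λ₂=(a−b·0.147)/D = (2.290827−15.832074·0.147)/38.180442 = -0.000956
w* = 0.070774·u + -0.000956·v:
  w_0 = 0.070774·2.8406 + -0.000956·10.6127 = 0.1909  (Tesla)
  w_1 = 0.070774·3.5087 + -0.000956·24.2314 = 0.2252  (Alcoa)
  w_2 = 0.070774·2.5521 + -0.000956·16.4676 = 0.1649  (Unilever)
  w_3 = 0.070774·2.4092 + -0.000956·33.1262 = 0.1389  (Walmart)
  w_4 = 0.070774·2.4185 + -0.000956·25.8696 = 0.1464  (Oracle)
  w_5 = 0.070774·2.1029 + -0.000956·15.7758 = 0.1338  (Boeing)
Σw_i=1.0000  μᵀw=0.1470
σ²=wᵀΣw=λ₁·μ_p+λ₂ = 0.070774·0.147 + -0.000956 = 0.009448 ≈ 0.0094


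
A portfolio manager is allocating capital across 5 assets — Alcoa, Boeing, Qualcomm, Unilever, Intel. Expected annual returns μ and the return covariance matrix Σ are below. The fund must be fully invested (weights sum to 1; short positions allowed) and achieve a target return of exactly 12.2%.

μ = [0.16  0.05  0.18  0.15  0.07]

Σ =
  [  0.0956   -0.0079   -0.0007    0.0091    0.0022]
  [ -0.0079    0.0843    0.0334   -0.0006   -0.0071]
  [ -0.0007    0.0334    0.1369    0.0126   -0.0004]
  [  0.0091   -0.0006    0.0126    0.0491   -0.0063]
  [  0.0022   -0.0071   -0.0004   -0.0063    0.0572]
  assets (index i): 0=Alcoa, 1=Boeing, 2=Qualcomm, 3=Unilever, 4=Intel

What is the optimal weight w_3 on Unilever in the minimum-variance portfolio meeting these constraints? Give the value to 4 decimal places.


0.3561

p=Σ⁻¹μ = [1.4246  0.4989  0.9518  2.7505  1.5405]
q=Σ⁻¹𝟙 = [9.1292  13.8159  2.1078  21.0196  21.1761]
a=μᵀp=0.944597  b=𝟙ᵀp=7.166160  c=𝟙ᵀq=67.248775  D=ac−b²=12.169163
λ₁=(c·0.122−b)/D = (67.248775·0.122−7.166160)/12.169163 = 0.085313
λ₂=(a−b·0.122)/D = (0.944597−7.166160·0.122)/12.169163 = 0.005779
w* = 0.085313·p + 0.005779·q:
  w_0 = 0.085313·1.4246 + 0.005779·9.1292 = 0.1743  (Alcoa)
  w_1 = 0.085313·0.4989 + 0.005779·13.8159 = 0.1224  (Boeing)
  w_2 = 0.085313·0.9518 + 0.005779·2.1078 = 0.0934  (Qualcomm)
  w_3 = 0.085313·2.7505 + 0.005779·21.0196 = 0.3561  (Unilever)
  w_4 = 0.085313·1.5405 + 0.005779·21.1761 = 0.2538  (Intel)
Σw_i=1.0000  μᵀw=0.1220
σ²=wᵀΣw=λ₁·μ_p+λ₂ = 0.085313·0.122 + 0.005779 = 0.016187 ≈ 0.0162


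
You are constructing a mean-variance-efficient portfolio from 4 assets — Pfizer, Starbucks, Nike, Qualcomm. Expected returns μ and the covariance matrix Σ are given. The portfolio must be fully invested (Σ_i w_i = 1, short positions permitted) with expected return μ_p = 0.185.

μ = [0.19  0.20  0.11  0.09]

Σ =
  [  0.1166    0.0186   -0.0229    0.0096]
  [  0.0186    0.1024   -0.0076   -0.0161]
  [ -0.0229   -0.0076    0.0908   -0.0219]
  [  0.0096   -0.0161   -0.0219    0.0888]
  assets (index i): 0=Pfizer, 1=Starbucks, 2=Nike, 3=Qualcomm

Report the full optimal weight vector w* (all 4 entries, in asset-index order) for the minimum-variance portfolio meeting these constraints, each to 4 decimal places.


0.3850  0.4854  0.1554  -0.0258

p=Σ⁻¹μ = [1.5822  2.1085  2.2141  1.7708]
q=Σ⁻¹𝟙 = [8.8343  12.2056  18.3754  17.0509]
a=μᵀp=1.125230  b=𝟙ᵀp=7.675517  c=𝟙ᵀq=56.466225  D=ac−b²=4.623926
λ₁=(c·0.185−b)/D = (56.466225·0.185−7.675517)/4.623926 = 0.599217
λ₂=(a−b·0.185)/D = (1.125230−7.675517·0.185)/4.623926 = -0.063743
w* = 0.599217·p + -0.063743·q:
  w_0 = 0.599217·1.5822 + -0.063743·8.8343 = 0.3850  (Pfizer)
  w_1 = 0.599217·2.1085 + -0.063743·12.2056 = 0.4854  (Starbucks)
  w_2 = 0.599217·2.2141 + -0.063743·18.3754 = 0.1554  (Nike)
  w_3 = 0.599217·1.7708 + -0.063743·17.0509 = -0.0258  (Qualcomm)
Σw_i=1.0000  μᵀw=0.1850
σ²=wᵀΣw=λ₁·μ_p+λ₂ = 0.599217·0.185 + -0.063743 = 0.047113 ≈ 0.0471


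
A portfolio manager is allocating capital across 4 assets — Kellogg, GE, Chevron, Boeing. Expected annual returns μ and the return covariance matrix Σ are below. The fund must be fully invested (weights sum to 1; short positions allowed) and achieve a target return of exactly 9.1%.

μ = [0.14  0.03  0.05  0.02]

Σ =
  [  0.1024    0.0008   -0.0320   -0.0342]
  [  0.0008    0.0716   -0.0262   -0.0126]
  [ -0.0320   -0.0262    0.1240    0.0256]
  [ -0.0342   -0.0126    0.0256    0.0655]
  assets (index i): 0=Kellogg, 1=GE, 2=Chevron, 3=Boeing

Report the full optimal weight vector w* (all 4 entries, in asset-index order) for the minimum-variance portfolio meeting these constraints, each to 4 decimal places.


0.5358  0.1008  0.1899  0.1734

p=Σ⁻¹μ = [2.0361  0.9289  0.8762  1.2047]
q=Σ⁻¹𝟙 = [22.5374  23.2293  13.3631  26.2805]
a=μᵀp=0.380825  b=𝟙ᵀp=5.045877  c=𝟙ᵀq=85.410267  D=ac−b²=7.065446
λ₁=(c·0.091−b)/D = (85.410267·0.091−5.045877)/7.065446 = 0.385886
λ₂=(a−b·0.091)/D = (0.380825−5.045877·0.091)/7.065446 = -0.011089
w* = 0.385886·p + -0.011089·q:
  w_0 = 0.385886·2.0361 + -0.011089·22.5374 = 0.5358  (Kellogg)
  w_1 = 0.385886·0.9289 + -0.011089·23.2293 = 0.1008  (GE)
  w_2 = 0.385886·0.8762 + -0.011089·13.3631 = 0.1899  (Chevron)
  w_3 = 0.385886·1.2047 + -0.011089·26.2805 = 0.1734  (Boeing)
Σw_i=1.0000  μᵀw=0.0910
σ²=wᵀΣw=λ₁·μ_p+λ₂ = 0.385886·0.091 + -0.011089 = 0.024026 ≈ 0.0240


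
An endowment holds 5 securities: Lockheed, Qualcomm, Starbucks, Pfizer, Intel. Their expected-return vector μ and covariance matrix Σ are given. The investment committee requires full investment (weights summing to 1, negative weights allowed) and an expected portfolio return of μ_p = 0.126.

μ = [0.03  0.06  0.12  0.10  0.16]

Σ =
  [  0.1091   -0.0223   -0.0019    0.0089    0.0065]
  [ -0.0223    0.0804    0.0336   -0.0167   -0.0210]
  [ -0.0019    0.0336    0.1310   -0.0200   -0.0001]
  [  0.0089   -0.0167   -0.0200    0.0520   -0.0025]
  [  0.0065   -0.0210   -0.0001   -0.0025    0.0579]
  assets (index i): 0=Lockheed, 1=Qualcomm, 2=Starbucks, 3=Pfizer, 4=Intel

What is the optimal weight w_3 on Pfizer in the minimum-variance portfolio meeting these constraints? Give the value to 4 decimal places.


0.3223

x=Σ⁻¹μ = [0.2410  2.0227  0.8673  3.0382  3.6026]
y=Σ⁻¹𝟙 = [10.6218  26.1384  5.5679  29.2387  26.8310]
a=μᵀx=1.112916  b=𝟙ᵀx=9.771933  c=𝟙ᵀy=98.397734  D=ac−b²=14.017779
λ₁=(c·0.126−b)/D = (98.397734·0.126−9.771933)/14.017779 = 0.187346
λ₂=(a−b·0.126)/D = (1.112916−9.771933·0.126)/14.017779 = -0.008443
w* = 0.187346·x + -0.008443·y:
  w_0 = 0.187346·0.2410 + -0.008443·10.6218 = -0.0445  (Lockheed)
  w_1 = 0.187346·2.0227 + -0.008443·26.1384 = 0.1583  (Qualcomm)
  w_2 = 0.187346·0.8673 + -0.008443·5.5679 = 0.1155  (Starbucks)
  w_3 = 0.187346·3.0382 + -0.008443·29.2387 = 0.3223  (Pfizer)
  w_4 = 0.187346·3.6026 + -0.008443·26.8310 = 0.4484  (Intel)
Σw_i=1.0000  μᵀw=0.1260
σ²=wᵀΣw=λ₁·μ_p+λ₂ = 0.187346·0.126 + -0.008443 = 0.015163 ≈ 0.0152
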